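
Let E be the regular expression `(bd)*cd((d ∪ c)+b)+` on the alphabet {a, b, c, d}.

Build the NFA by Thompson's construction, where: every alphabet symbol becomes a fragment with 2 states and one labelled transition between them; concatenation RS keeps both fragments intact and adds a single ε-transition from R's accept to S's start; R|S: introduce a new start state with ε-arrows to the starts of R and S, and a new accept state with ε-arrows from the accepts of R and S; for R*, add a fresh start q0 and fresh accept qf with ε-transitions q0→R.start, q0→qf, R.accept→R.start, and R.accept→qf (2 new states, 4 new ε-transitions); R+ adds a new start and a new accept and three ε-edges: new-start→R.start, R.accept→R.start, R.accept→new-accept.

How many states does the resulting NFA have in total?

22

Bottom-up over the parse tree:
Each of the 7 symbol leaves contributes a 2-state fragment.
  bd : 4 states
  (bd)* : 6 states
  d ∪ c : 6 states
  (d ∪ c)+ : 8 states
  (d ∪ c)+b : 10 states
  ((d ∪ c)+b)+ : 12 states
  (bd)*cd((d ∪ c)+b)+ : 22 states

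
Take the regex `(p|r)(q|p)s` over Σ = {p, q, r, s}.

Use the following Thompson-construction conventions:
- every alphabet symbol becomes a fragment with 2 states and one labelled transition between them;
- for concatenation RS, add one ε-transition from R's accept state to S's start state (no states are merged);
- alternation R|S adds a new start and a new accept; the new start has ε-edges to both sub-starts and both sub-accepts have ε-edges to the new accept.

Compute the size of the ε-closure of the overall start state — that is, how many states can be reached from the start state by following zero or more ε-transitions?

3

Compute the ε-closure size of each fragment's start state recursively; a symbol fragment's start has no outgoing ε-edge, so its closure is just itself (size 1).
  p|r : |closure| = 1 + 1 + 1 = 3 (the new accept is not ε-reachable since no branch accepts ε)
  q|p : |closure| = 1 + 1 + 1 = 3 (the new accept is not ε-reachable since no branch accepts ε)
  (p|r)(q|p)s : |closure| equals the left operand's closure size = 3 (its accept is not ε-reachable, so the closure stops there)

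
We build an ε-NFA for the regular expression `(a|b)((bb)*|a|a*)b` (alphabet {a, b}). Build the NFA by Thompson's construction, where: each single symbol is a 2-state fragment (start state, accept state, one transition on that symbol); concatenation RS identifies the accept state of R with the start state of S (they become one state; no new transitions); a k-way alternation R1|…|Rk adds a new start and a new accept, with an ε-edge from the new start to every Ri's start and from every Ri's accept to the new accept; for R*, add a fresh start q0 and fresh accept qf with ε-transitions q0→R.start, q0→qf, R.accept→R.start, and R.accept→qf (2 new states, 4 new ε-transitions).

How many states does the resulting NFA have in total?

Per subexpression:
Each of the 7 symbol leaves contributes a 2-state fragment.
  a|b — 6 states
  bb — 3 states
  (bb)* — 5 states
  a* — 4 states
  (bb)*|a|a* — 13 states
  (a|b)((bb)*|a|a*)b — 19 states

19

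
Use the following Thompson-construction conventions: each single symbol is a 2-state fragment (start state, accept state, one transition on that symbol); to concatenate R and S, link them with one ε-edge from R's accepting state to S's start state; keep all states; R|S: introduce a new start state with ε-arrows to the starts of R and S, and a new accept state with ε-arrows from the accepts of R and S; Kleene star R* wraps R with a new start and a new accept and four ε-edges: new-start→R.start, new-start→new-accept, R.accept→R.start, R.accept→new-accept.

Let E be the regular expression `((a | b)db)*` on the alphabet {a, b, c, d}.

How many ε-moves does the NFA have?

10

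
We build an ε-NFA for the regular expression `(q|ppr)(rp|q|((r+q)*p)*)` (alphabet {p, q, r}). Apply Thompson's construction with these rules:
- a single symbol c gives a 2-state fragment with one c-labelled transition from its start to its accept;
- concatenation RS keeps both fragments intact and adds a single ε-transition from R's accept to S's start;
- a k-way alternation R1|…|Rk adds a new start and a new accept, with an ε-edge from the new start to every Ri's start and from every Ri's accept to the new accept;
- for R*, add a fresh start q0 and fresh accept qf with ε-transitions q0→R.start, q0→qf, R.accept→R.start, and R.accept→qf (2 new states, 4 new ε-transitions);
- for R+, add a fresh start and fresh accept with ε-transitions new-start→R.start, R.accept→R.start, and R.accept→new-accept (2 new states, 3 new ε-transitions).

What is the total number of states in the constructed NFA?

Recursing over subexpressions:
Each of the 10 symbol leaves contributes a 2-state fragment.
  ppr → 6 states
  q|ppr → 10 states
  rp → 4 states
  r+ → 4 states
  r+q → 6 states
  (r+q)* → 8 states
  (r+q)*p → 10 states
  ((r+q)*p)* → 12 states
  rp|q|((r+q)*p)* → 20 states
  (q|ppr)(rp|q|((r+q)*p)*) → 30 states

30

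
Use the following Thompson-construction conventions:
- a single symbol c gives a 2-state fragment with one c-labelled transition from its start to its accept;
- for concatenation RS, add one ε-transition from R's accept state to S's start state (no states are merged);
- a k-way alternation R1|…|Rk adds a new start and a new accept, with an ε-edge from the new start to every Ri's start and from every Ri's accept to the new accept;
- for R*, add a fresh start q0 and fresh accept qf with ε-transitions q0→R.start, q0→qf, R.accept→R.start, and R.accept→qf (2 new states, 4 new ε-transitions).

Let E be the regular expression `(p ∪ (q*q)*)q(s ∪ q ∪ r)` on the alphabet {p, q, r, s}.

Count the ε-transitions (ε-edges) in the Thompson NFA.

21

Building bottom-up:
Each of the 7 symbol leaves contributes 0 ε-transitions.
  q* : 4 ε-transitions
  q*q : 5 ε-transitions
  (q*q)* : 9 ε-transitions
  p ∪ (q*q)* : 13 ε-transitions
  s ∪ q ∪ r : 6 ε-transitions
  (p ∪ (q*q)*)q(s ∪ q ∪ r) : 21 ε-transitions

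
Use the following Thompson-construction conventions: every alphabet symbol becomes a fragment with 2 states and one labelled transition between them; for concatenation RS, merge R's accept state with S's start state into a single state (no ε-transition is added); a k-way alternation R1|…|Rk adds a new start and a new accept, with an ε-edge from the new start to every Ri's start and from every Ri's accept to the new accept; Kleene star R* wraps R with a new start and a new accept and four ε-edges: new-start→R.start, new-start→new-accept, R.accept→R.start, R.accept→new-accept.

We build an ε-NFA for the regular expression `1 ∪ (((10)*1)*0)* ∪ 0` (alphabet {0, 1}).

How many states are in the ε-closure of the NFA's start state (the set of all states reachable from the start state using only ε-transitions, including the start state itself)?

11

Work bottom-up. For each fragment F, track |ε-closure(F.start)| and whether F's accept lies in that closure (i.e. whether F accepts ε). A single-symbol fragment has closure size 1 and does not accept ε.
  10 → same as the first factor's closure: C = 1
  (10)* → the star's fresh start ε-reaches both the body's start and the fresh accept: C = 2 + 1 = 3
  (10)*1 → C = 3 + (1−1) = 3 (closure spills across the concat boundary because the left factor accepts ε)
  ((10)*1)* → C = 1 (new start) + 3 (body) + 1 (new accept) = 5
  ((10)*1)*0 → C = 5 + (1−1) = 5 (closure spills across the concat boundary because the left factor accepts ε)
  (((10)*1)*0)* → C = 1 (new start) + 5 (body) + 1 (new accept) = 7
  1 ∪ (((10)*1)*0)* ∪ 0 → new start ε-reaches every alternative's start; at least one alternative accepts ε, so the union's new accept is reached too: C = 1 + 1 + 7 + 1 + 1 = 11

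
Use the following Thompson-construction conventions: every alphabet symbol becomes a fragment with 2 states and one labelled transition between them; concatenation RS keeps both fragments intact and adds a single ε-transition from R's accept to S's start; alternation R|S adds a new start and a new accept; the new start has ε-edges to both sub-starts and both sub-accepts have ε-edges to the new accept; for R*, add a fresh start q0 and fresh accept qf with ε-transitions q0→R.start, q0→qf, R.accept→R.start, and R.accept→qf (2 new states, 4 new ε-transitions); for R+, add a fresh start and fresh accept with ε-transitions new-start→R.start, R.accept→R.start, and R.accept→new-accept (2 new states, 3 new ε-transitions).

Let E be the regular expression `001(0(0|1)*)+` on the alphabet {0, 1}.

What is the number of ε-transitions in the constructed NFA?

15

Building bottom-up:
Each of the 6 symbol leaves contributes 0 ε-transitions.
  0|1 = 4 ε-transitions
  (0|1)* = 8 ε-transitions
  0(0|1)* = 9 ε-transitions
  (0(0|1)*)+ = 12 ε-transitions
  001(0(0|1)*)+ = 15 ε-transitions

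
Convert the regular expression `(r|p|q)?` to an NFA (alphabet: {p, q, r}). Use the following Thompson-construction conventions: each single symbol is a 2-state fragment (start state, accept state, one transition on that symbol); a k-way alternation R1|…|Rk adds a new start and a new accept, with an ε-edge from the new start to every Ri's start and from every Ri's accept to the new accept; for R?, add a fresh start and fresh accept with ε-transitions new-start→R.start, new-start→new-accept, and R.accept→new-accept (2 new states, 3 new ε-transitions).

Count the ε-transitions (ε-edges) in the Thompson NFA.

By structural recursion:
Each of the 3 symbol leaves contributes 0 ε-transitions.
  r|p|q : 6 ε-transitions
  (r|p|q)? : 9 ε-transitions

9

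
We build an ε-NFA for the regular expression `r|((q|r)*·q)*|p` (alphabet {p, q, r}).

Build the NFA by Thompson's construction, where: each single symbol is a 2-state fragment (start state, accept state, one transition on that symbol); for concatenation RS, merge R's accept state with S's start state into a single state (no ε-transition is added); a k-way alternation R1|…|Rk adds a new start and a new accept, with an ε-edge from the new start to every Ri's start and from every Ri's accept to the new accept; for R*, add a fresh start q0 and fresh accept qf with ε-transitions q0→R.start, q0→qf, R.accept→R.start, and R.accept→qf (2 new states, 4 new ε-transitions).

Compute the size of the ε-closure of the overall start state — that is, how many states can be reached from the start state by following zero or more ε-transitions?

11

Work bottom-up. For each fragment F, track |ε-closure(F.start)| and whether F's accept lies in that closure (i.e. whether F accepts ε). A single-symbol fragment has closure size 1 and does not accept ε.
  q|r : |ε-closure| = 1 + 1 + 1 = 3 (the new accept is not ε-reachable since no branch accepts ε)
  (q|r)* : the star's fresh start ε-reaches both the body's start and the fresh accept: |ε-closure| = 2 + 3 = 5
  (q|r)*·q : the left operand accepts ε, so the closure extends into the next operand (the shared merged state is already counted); |ε-closure| = 5 + (1−1) = 5
  ((q|r)*·q)* : new start has ε-edges to the inner start and to the new accept, so |ε-closure| = 2 + 5 = 7
  r|((q|r)*·q)*|p : |ε-closure| = 1 (new start) + (1 + 7 + 1) + 1 (new accept, since some branch ε-reaches its own accept) = 11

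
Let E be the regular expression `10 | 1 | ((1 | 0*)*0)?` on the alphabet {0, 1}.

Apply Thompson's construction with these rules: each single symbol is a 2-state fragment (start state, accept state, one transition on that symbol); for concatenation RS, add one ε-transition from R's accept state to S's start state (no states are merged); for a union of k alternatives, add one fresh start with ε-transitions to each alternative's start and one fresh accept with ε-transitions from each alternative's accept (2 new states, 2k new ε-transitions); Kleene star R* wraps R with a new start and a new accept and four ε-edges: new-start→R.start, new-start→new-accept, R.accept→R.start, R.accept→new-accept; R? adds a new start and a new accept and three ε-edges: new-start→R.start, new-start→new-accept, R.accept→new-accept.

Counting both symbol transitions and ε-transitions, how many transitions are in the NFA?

Building bottom-up:
Each of the 6 symbol leaves contributes 1 transition (1 symbol, 0 ε).
  10 — 3 transitions (2 symbol, 1 ε)
  0* — 5 transitions (1 symbol, 4 ε)
  1 | 0* — 10 transitions (2 symbol, 8 ε)
  (1 | 0*)* — 14 transitions (2 symbol, 12 ε)
  (1 | 0*)*0 — 16 transitions (3 symbol, 13 ε)
  ((1 | 0*)*0)? — 19 transitions (3 symbol, 16 ε)
  10 | 1 | ((1 | 0*)*0)? — 29 transitions (6 symbol, 23 ε)

29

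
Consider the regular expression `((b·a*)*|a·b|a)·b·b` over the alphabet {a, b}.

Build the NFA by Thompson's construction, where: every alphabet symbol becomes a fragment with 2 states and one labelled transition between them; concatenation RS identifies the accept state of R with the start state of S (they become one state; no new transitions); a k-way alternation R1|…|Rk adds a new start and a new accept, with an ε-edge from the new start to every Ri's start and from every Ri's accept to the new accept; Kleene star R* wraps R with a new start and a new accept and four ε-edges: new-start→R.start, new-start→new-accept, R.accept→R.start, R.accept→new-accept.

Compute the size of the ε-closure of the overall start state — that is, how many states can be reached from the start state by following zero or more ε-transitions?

Work bottom-up. For each fragment F, track |ε-closure(F.start)| and whether F's accept lies in that closure (i.e. whether F accepts ε). A single-symbol fragment has closure size 1 and does not accept ε.
  a* — |ε-closure| = 1 (new start) + 1 (body) + 1 (new accept) = 3
  b·a* — same as the first factor's closure: |ε-closure| = 1
  (b·a*)* — |ε-closure| = 1 (new start) + 1 (body) + 1 (new accept) = 3
  a·b — same as the first factor's closure: |ε-closure| = 1
  (b·a*)*|a·b|a — new start ε-reaches every alternative's start; at least one alternative accepts ε, so the union's new accept is reached too: |ε-closure| = 1 + 3 + 1 + 1 + 1 = 7
  ((b·a*)*|a·b|a)·b·b — the left operand accepts ε, so the closure extends into the next operand (the shared merged state is already counted); |ε-closure| = 7 + (1−1) = 7

7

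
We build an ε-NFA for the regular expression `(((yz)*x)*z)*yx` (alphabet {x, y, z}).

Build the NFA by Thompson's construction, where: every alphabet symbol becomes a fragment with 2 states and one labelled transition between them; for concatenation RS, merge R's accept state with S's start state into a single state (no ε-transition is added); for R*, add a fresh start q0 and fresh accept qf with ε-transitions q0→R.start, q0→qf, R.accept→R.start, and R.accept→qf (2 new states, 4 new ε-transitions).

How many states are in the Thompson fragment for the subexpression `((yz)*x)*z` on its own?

9

Fragment for `((yz)*x)*z`:
Each of the 4 symbol leaves contributes a 2-state fragment.
  yz — 3 states
  (yz)* — 5 states
  (yz)*x — 6 states
  ((yz)*x)* — 8 states
  ((yz)*x)*z — 9 states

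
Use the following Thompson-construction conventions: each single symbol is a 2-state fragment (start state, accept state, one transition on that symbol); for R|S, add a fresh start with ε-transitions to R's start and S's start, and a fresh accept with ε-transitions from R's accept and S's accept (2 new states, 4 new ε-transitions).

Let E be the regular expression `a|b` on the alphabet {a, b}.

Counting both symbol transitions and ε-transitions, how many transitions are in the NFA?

Recursing over subexpressions:
Each of the 2 symbol leaves contributes 1 transition (1 symbol, 0 ε).
  a|b — 6 transitions (2 symbol, 4 ε)

6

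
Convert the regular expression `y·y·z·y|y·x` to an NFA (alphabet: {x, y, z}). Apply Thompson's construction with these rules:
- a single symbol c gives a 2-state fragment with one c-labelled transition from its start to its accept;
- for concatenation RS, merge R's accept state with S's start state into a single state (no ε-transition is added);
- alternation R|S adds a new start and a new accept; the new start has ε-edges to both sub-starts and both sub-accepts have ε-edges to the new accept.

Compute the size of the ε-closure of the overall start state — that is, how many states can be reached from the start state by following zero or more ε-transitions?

3

Let C(F) = |ε-closure(F.start)| within fragment F, and note whether F accepts ε. Symbol fragments have C = 1 and do not accept ε. Then:
  y·y·z·y : |ε-closure| equals the left operand's closure size = 1 (its accept is not ε-reachable, so the closure stops there)
  y·x : |ε-closure| equals the left operand's closure size = 1 (its accept is not ε-reachable, so the closure stops there)
  y·y·z·y|y·x : |ε-closure| = 1 + 1 + 1 = 3 (the new accept is not ε-reachable since no branch accepts ε)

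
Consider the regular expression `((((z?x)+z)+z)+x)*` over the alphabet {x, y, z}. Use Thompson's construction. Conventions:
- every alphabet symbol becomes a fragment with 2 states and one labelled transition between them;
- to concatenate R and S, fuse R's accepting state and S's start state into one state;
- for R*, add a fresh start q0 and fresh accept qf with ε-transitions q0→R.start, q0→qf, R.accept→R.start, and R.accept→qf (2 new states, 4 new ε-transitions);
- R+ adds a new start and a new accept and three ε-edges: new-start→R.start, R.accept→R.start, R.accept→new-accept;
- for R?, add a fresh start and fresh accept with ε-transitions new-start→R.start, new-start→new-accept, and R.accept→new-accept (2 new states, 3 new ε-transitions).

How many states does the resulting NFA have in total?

Building bottom-up:
Each of the 5 symbol leaves contributes a 2-state fragment.
  z? — 4 states
  z?x — 5 states
  (z?x)+ — 7 states
  (z?x)+z — 8 states
  ((z?x)+z)+ — 10 states
  ((z?x)+z)+z — 11 states
  (((z?x)+z)+z)+ — 13 states
  (((z?x)+z)+z)+x — 14 states
  ((((z?x)+z)+z)+x)* — 16 states

16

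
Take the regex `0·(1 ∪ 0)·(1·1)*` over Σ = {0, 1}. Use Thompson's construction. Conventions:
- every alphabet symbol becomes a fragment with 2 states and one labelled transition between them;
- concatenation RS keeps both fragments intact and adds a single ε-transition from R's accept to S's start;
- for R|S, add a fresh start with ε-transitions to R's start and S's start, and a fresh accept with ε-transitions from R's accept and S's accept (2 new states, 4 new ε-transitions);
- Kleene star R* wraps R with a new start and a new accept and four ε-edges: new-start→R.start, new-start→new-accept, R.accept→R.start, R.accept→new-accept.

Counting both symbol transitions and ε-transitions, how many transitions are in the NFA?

Per subexpression:
Each of the 5 symbol leaves contributes 1 transition (1 symbol, 0 ε).
  1 ∪ 0 : 6 transitions (2 symbol, 4 ε)
  1·1 : 3 transitions (2 symbol, 1 ε)
  (1·1)* : 7 transitions (2 symbol, 5 ε)
  0·(1 ∪ 0)·(1·1)* : 16 transitions (5 symbol, 11 ε)

16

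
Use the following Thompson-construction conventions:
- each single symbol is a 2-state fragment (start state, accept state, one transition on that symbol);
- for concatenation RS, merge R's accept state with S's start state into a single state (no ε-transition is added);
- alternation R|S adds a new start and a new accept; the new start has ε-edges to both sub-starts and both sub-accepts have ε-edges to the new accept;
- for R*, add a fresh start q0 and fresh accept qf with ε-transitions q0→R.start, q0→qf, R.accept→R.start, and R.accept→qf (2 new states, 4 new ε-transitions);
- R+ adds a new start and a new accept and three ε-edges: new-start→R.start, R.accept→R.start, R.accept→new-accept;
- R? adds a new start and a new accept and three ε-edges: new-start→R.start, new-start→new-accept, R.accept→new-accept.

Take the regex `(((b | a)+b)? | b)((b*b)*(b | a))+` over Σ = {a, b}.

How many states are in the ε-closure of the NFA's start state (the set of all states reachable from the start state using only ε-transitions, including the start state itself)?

Compute the ε-closure size of each fragment's start state recursively; a symbol fragment's start has no outgoing ε-edge, so its closure is just itself (size 1).
  b | a → |closure| = 1 + 1 + 1 = 3 (the new accept is not ε-reachable since no branch accepts ε)
  (b | a)+ → new start ε-reaches only the body's start; the new accept needs a symbol first: |closure| = 1 + 3 = 4
  (b | a)+b → same as the first factor's closure: |closure| = 4
  ((b | a)+b)? → new start has ε-edges to the inner start and to the new accept, so |closure| = 2 + 4 = 6
  ((b | a)+b)? | b → new start ε-reaches every alternative's start; at least one alternative accepts ε, so the union's new accept is reached too: |closure| = 1 + 6 + 1 + 1 = 9
  b* → new start has ε-edges to the inner start and to the new accept, so |closure| = 2 + 1 = 3
  b*b → the left operand accepts ε, so the closure extends into the next operand (the shared merged state is already counted); |closure| = 3 + (1−1) = 3
  (b*b)* → |closure| = 1 (new start) + 3 (body) + 1 (new accept) = 5
  b | a → new start ε-reaches every alternative's start; none of them accept ε, so the new accept is not reached: |closure| = 1 + 1 + 1 = 3
  (b*b)*(b | a) → |closure| = 5 + (3−1) = 7 (closure spills across the concat boundary because the left factor accepts ε)
  ((b*b)*(b | a))+ → new start ε-reaches only the body's start; the new accept needs a symbol first: |closure| = 1 + 7 = 8
  (((b | a)+b)? | b)((b*b)*(b | a))+ → the left operand accepts ε, so the closure extends into the next operand (the shared merged state is already counted); |closure| = 9 + (8−1) = 16

16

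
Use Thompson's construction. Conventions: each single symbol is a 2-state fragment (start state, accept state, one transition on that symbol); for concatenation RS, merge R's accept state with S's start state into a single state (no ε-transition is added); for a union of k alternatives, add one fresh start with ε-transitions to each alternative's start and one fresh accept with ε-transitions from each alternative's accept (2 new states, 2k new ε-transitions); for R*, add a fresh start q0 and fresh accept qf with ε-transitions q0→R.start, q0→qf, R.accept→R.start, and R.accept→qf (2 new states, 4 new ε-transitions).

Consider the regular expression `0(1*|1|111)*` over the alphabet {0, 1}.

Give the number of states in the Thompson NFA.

15

Recursing over subexpressions:
Each of the 6 symbol leaves contributes a 2-state fragment.
  1* : 4 states
  111 : 4 states
  1*|1|111 : 12 states
  (1*|1|111)* : 14 states
  0(1*|1|111)* : 15 states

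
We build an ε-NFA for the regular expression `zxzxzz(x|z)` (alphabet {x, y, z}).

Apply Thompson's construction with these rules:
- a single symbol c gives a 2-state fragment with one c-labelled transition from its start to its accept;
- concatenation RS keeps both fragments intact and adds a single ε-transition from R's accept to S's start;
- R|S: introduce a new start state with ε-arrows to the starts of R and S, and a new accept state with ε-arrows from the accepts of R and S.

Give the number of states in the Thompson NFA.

Recursing over subexpressions:
Each of the 8 symbol leaves contributes a 2-state fragment.
  x|z — 6 states
  zxzxzz(x|z) — 18 states

18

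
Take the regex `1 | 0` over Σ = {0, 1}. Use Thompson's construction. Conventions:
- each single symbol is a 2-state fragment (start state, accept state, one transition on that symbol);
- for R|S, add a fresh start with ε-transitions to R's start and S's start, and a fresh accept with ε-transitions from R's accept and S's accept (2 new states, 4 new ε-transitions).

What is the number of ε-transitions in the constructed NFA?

4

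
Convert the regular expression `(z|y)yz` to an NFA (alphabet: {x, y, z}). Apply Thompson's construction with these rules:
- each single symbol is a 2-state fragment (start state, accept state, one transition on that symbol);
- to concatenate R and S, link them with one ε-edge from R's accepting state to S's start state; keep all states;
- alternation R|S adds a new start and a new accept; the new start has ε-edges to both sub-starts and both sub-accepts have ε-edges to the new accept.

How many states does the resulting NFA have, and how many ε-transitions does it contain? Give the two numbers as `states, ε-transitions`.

10, 6

Per subexpression:
Each of the 4 symbol leaves contributes 2 states and 0 ε-transitions.
  z|y → 6 states, 4 ε-transitions
  (z|y)yz → 10 states, 6 ε-transitions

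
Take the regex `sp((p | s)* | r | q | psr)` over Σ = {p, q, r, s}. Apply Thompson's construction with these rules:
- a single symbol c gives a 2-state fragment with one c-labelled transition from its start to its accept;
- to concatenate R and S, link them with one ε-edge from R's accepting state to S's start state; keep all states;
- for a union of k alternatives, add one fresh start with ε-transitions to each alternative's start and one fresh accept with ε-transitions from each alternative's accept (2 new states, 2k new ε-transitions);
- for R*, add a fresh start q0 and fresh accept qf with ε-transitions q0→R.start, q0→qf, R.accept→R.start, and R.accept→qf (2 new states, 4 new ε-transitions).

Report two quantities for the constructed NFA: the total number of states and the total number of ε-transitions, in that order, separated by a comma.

Recursing over subexpressions:
Each of the 9 symbol leaves contributes 2 states and 0 ε-transitions.
  p | s : 6 states, 4 ε-transitions
  (p | s)* : 8 states, 8 ε-transitions
  psr : 6 states, 2 ε-transitions
  (p | s)* | r | q | psr : 20 states, 18 ε-transitions
  sp((p | s)* | r | q | psr) : 24 states, 20 ε-transitions

24, 20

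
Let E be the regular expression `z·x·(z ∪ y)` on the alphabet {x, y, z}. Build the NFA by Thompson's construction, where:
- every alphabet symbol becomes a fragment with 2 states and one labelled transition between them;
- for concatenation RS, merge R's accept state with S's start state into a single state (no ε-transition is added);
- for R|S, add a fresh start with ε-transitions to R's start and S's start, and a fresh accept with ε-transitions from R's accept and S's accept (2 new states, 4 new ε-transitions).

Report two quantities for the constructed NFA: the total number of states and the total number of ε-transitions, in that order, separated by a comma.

8, 4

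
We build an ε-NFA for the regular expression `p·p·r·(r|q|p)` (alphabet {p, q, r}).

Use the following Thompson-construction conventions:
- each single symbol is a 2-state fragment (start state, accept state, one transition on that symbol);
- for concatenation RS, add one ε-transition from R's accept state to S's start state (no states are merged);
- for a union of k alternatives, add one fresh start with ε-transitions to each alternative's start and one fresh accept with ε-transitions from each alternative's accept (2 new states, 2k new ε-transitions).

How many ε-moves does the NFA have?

Recursing over subexpressions:
Each of the 6 symbol leaves contributes 0 ε-transitions.
  r|q|p — 6 ε-transitions
  p·p·r·(r|q|p) — 9 ε-transitions

9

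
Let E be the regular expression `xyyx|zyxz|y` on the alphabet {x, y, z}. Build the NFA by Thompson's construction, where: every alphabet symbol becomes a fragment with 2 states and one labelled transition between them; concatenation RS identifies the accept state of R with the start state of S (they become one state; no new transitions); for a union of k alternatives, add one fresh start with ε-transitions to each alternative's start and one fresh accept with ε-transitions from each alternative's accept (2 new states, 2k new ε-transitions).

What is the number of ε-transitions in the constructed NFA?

6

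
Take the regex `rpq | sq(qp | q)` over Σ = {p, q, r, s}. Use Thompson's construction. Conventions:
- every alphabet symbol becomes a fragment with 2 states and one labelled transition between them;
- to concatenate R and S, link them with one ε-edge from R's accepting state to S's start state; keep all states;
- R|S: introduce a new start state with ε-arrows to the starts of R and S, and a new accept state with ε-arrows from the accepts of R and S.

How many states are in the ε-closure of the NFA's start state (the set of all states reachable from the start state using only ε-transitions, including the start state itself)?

Compute the ε-closure size of each fragment's start state recursively; a symbol fragment's start has no outgoing ε-edge, so its closure is just itself (size 1).
  rpq : same as the first factor's closure: |closure| = 1
  qp : same as the first factor's closure: |closure| = 1
  qp | q : |closure| = 1 + 1 + 1 = 3 (the new accept is not ε-reachable since no branch accepts ε)
  sq(qp | q) : same as the first factor's closure: |closure| = 1
  rpq | sq(qp | q) : new start ε-reaches every alternative's start; none of them accept ε, so the new accept is not reached: |closure| = 1 + 1 + 1 = 3

3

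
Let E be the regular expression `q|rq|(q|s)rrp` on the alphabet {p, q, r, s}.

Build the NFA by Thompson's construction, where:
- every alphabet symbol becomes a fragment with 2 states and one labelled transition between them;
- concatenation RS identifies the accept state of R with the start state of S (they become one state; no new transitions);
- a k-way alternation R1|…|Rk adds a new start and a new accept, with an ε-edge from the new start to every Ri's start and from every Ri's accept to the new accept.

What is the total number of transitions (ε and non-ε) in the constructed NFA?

18

By structural recursion:
Each of the 8 symbol leaves contributes 1 transition (1 symbol, 0 ε).
  rq = 2 transitions (2 symbol, 0 ε)
  q|s = 6 transitions (2 symbol, 4 ε)
  (q|s)rrp = 9 transitions (5 symbol, 4 ε)
  q|rq|(q|s)rrp = 18 transitions (8 symbol, 10 ε)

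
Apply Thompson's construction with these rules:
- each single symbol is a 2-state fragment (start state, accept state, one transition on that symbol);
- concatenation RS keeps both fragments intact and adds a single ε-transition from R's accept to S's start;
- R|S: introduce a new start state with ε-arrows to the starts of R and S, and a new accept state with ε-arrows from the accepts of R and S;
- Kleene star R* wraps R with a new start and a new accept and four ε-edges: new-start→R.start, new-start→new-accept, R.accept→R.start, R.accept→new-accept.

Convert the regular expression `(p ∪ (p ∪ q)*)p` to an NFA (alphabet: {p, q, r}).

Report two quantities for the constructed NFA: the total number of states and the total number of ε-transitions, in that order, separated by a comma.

Recursing over subexpressions:
Each of the 4 symbol leaves contributes 2 states and 0 ε-transitions.
  p ∪ q : 6 states, 4 ε-transitions
  (p ∪ q)* : 8 states, 8 ε-transitions
  p ∪ (p ∪ q)* : 12 states, 12 ε-transitions
  (p ∪ (p ∪ q)*)p : 14 states, 13 ε-transitions

14, 13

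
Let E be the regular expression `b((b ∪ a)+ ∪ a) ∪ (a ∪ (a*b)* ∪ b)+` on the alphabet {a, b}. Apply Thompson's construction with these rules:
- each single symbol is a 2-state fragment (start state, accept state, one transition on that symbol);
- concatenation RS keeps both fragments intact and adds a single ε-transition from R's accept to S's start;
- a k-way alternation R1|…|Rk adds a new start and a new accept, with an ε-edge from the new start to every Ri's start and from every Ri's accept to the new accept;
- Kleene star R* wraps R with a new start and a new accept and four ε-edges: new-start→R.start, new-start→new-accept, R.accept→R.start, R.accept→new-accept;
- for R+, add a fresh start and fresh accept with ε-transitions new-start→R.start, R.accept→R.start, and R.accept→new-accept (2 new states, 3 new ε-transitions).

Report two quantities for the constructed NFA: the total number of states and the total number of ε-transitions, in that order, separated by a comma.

32, 34

Building bottom-up:
Each of the 8 symbol leaves contributes 2 states and 0 ε-transitions.
  b ∪ a — 6 states, 4 ε-transitions
  (b ∪ a)+ — 8 states, 7 ε-transitions
  (b ∪ a)+ ∪ a — 12 states, 11 ε-transitions
  b((b ∪ a)+ ∪ a) — 14 states, 12 ε-transitions
  a* — 4 states, 4 ε-transitions
  a*b — 6 states, 5 ε-transitions
  (a*b)* — 8 states, 9 ε-transitions
  a ∪ (a*b)* ∪ b — 14 states, 15 ε-transitions
  (a ∪ (a*b)* ∪ b)+ — 16 states, 18 ε-transitions
  b((b ∪ a)+ ∪ a) ∪ (a ∪ (a*b)* ∪ b)+ — 32 states, 34 ε-transitions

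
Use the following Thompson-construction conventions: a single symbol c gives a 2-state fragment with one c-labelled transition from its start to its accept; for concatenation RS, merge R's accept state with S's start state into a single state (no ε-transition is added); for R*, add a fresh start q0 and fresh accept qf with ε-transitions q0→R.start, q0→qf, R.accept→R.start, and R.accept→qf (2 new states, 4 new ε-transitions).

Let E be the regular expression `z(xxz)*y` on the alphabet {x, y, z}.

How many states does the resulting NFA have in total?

8

By structural recursion:
Each of the 5 symbol leaves contributes a 2-state fragment.
  xxz : 4 states
  (xxz)* : 6 states
  z(xxz)*y : 8 states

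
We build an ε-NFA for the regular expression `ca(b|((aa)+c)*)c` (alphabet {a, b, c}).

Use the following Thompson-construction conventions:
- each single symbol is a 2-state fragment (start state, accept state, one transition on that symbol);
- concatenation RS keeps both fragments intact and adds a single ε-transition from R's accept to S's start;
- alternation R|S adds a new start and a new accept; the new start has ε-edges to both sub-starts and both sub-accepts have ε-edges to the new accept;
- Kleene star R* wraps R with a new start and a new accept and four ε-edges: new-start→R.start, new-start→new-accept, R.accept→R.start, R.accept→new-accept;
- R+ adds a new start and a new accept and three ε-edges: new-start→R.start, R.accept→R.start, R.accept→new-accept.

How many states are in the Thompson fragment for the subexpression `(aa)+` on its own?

Fragment for `(aa)+`:
Each of the 2 symbol leaves contributes a 2-state fragment.
  aa : 4 states
  (aa)+ : 6 states

6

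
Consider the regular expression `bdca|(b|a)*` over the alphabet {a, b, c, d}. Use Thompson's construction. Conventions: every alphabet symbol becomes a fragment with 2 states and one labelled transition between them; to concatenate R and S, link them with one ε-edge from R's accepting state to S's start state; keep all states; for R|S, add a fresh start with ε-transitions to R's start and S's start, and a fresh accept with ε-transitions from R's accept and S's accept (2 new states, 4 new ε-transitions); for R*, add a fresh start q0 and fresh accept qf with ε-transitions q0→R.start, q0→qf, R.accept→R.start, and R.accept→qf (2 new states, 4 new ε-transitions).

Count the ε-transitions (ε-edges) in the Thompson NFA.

Per subexpression:
Each of the 6 symbol leaves contributes 0 ε-transitions.
  bdca = 3 ε-transitions
  b|a = 4 ε-transitions
  (b|a)* = 8 ε-transitions
  bdca|(b|a)* = 15 ε-transitions

15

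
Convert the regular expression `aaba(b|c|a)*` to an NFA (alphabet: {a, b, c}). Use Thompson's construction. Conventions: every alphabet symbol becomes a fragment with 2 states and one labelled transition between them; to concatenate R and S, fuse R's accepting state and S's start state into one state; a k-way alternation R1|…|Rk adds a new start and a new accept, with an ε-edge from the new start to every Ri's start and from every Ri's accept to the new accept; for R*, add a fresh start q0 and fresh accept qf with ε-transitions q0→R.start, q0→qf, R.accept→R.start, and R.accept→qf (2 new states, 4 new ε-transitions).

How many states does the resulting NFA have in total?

14

Building bottom-up:
Each of the 7 symbol leaves contributes a 2-state fragment.
  b|c|a : 8 states
  (b|c|a)* : 10 states
  aaba(b|c|a)* : 14 states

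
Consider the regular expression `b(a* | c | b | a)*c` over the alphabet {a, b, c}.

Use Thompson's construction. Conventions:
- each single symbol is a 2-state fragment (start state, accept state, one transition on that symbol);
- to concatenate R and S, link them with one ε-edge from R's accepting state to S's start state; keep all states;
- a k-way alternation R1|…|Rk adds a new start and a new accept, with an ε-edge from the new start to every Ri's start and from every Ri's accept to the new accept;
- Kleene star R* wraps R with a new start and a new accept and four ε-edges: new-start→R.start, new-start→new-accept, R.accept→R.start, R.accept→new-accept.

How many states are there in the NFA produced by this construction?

18

Building bottom-up:
Each of the 6 symbol leaves contributes a 2-state fragment.
  a* = 4 states
  a* | c | b | a = 12 states
  (a* | c | b | a)* = 14 states
  b(a* | c | b | a)*c = 18 states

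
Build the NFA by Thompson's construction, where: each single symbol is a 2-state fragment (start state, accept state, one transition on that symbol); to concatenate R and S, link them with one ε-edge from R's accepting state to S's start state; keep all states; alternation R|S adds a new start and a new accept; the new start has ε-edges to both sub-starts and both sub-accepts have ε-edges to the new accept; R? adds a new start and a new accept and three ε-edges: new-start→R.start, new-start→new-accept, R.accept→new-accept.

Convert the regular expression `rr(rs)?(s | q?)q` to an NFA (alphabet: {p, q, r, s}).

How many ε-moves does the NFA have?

15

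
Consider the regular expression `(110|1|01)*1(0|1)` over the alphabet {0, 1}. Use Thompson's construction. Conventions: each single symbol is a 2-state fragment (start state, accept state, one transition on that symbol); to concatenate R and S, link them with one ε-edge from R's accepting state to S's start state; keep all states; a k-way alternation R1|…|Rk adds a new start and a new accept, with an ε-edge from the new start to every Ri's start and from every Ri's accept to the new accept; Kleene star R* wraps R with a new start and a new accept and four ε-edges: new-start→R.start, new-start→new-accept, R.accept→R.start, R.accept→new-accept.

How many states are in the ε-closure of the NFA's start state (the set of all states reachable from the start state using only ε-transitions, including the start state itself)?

7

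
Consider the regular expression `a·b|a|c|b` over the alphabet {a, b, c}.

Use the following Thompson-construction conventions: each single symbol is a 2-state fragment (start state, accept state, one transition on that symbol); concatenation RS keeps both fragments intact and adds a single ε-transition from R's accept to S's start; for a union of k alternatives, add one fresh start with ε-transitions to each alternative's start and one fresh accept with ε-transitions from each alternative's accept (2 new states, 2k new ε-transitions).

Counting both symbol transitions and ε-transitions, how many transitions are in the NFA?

14

By structural recursion:
Each of the 5 symbol leaves contributes 1 transition (1 symbol, 0 ε).
  a·b = 3 transitions (2 symbol, 1 ε)
  a·b|a|c|b = 14 transitions (5 symbol, 9 ε)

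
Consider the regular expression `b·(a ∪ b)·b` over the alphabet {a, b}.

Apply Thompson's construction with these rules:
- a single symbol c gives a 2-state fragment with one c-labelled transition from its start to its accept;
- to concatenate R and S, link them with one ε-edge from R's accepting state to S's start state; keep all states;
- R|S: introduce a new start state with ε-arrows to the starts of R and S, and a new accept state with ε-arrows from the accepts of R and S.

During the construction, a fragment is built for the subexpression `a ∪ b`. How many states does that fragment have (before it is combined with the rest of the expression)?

Fragment for `a ∪ b`:
Each of the 2 symbol leaves contributes a 2-state fragment.
  a ∪ b → 6 states

6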